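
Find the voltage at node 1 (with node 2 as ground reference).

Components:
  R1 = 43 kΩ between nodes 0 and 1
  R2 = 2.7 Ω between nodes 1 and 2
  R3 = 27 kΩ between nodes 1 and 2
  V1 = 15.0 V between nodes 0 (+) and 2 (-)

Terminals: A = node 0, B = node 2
Nodal analysis, taking node 2 as the 0 V reference.
Source V1 fixes V_0 = 15 V.
KCL at each unknown node (sum of currents leaving = 0; resistances in Ω):
  Node 1: (V_1 - 15)/43000 + (V_1 - 0)/2.7 + (V_1 - 0)/27000 = 0
Collecting terms: 0.3704 × V_1 = 0.0003488  =>  V_1 = 0.0009417 V
The requested potential is V_1 = 0.0009417 V.

Final answer: V_1 = 0.0009417 V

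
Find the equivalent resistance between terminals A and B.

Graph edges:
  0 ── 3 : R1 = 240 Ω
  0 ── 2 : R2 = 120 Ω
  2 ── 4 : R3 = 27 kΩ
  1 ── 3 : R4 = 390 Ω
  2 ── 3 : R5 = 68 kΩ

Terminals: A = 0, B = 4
Reduce the network between node 0 (A) and node 4 (B) by series/parallel combination:
  R4 touches the rest of the network only at node 3 (its other end, node 1, goes nowhere), so no current can flow through it — remove it.
  Rs1 = R1 + R5 (series, joined only at node 3) = 240 + 68000 = 68240 Ω
  Rp1 = R2 ‖ Rs1 (parallel, both between nodes 0 and 2) = 1/(1/120 + 1/68240) = 119.8 Ω
  Rs2 = R3 + Rp1 (series, joined only at node 2) = 27000 + 119.8 = 27120 Ω
R_eq = 27.12 kΩ

Final answer: 27.12 kΩ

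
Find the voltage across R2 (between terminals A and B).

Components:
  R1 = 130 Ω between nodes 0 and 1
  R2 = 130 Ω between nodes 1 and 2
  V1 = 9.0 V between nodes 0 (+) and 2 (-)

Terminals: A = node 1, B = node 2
R1 and R2 are in series across V1 (node 0 → node 1 → node 2), and the output A–B is taken across R2, so this is a voltage divider.
Series current: I = V1/(R1 + R2) = 9/(130 + 130) = 9/260 = 0.03462 A
V_R2 = I × R2 = V1 × R2/(R1 + R2) = 9 × 130/260 = 4.5 V

Final answer: 4.5 V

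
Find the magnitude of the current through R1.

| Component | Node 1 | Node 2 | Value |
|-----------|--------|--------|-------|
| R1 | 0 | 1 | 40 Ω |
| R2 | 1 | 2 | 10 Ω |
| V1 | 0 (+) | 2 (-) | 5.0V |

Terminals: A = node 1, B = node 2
Nodal analysis, taking node 2 as the 0 V reference.
Source V1 fixes V_0 = 5 V.
KCL at each unknown node (sum of currents leaving = 0; resistances in Ω):
  Node 1: (V_1 - 5)/40 + (V_1 - 0)/10 = 0
Collecting terms: 0.125 × V_1 = 0.125  =>  V_1 = 1 V
I_R1 = (V_0 - V_1)/R1 = (5 - 1)/40 = 0.1 A
|I_R1| = 0.1 A

Final answer: |I_R1| = 0.1 A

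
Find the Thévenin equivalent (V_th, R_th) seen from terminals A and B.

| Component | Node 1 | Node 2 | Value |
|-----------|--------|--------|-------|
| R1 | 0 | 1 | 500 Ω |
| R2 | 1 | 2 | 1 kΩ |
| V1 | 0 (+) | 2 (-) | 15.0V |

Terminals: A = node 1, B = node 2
Step 1 — V_th is the open-circuit voltage V_A - V_B (nothing connected across the terminals).
Nodal analysis, taking node 2 as the 0 V reference.
Source V1 fixes V_0 = 15 V.
KCL at each unknown node (sum of currents leaving = 0; resistances in Ω):
  Node 1: (V_1 - 15)/500 + (V_1 - 0)/1000 = 0
Collecting terms: 0.003 × V_1 = 0.03  =>  V_1 = 10 V
V_th = V_1 - V_2 = 10 - 0 = 10 V
Step 2 — R_th: zero the source — replace V1 by a short circuit (node 2 merges into node 0) — and find the resistance seen between A (node 1) and B (node 0).
Reduce the network between node 1 (A) and node 0 (B) by series/parallel combination:
  Rp1 = R1 ‖ R2 (parallel, both between nodes 0 and 1) = 1/(1/500 + 1/1000) = 333.3 Ω
R_th = 333.3 Ω

Final answer: V_th = 10 V, R_th = 333.3 Ω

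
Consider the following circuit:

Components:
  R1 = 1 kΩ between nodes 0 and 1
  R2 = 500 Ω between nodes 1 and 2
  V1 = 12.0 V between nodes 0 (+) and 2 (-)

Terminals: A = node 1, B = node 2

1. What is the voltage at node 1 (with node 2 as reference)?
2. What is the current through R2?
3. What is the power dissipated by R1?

Nodal analysis, taking node 2 as the 0 V reference.
Source V1 fixes V_0 = 12 V.
KCL at each unknown node (sum of currents leaving = 0; resistances in Ω):
  Node 1: (V_1 - 12)/1000 + (V_1 - 0)/500 = 0
Collecting terms: 0.003 × V_1 = 0.012  =>  V_1 = 4 V
Part 1:
  Read off the nodal solution: V_1 = 4 V
Part 2:
  I_R2 = (V_1 - V_2)/R2 = (4 - 0)/500 = 0.008 A
  Magnitude: I_R2 = 0.008 A
Part 3:
  I_R1 = (V_0 - V_1)/R1 = (12 - 4)/1000 = 0.008 A
  P_R1 = I_R1² × R1 = (0.008)² × 1000 = 0.064 W

Final answers:
1. V_1 = 4 V
2. I_R2 = 0.008 A
3. P_R1 = 0.064 W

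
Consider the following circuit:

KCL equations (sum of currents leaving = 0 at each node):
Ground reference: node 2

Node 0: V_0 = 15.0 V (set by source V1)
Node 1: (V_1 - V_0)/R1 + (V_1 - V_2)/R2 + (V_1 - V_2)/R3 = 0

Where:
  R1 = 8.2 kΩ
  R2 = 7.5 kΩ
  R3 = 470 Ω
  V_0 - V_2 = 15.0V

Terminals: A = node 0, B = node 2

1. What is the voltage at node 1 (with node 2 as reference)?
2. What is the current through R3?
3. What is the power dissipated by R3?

Nodal analysis, taking node 2 as the 0 V reference.
Source V1 fixes V_0 = 15 V.
KCL at each unknown node (sum of currents leaving = 0; resistances in Ω):
  Node 1: (V_1 - 15)/8200 + (V_1 - 0)/7500 + (V_1 - 0)/470 = 0
Collecting terms: 0.002383 × V_1 = 0.001829  =>  V_1 = 0.7677 V
Part 1:
  Read off the nodal solution: V_1 = 0.7677 V
Part 2:
  I_R3 = (V_1 - V_2)/R3 = (0.7677 - 0)/470 = 0.001633 A
  Magnitude: I_R3 = 0.001633 A
Part 3:
  I_R3 = (V_1 - V_2)/R3 = (0.7677 - 0)/470 = 0.001633 A
  P_R3 = I_R3² × R3 = (0.001633)² × 470 = 0.001254 W

Final answers:
1. V_1 = 0.7677 V
2. I_R3 = 0.001633 A
3. P_R3 = 0.001254 W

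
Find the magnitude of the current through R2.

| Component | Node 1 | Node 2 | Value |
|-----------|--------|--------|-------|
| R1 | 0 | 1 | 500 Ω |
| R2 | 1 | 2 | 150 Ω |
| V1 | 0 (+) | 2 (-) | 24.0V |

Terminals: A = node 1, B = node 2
Nodal analysis, taking node 2 as the 0 V reference.
Source V1 fixes V_0 = 24 V.
KCL at each unknown node (sum of currents leaving = 0; resistances in Ω):
  Node 1: (V_1 - 24)/500 + (V_1 - 0)/150 = 0
Collecting terms: 0.008667 × V_1 = 0.048  =>  V_1 = 5.538 V
I_R2 = (V_1 - V_2)/R2 = (5.538 - 0)/150 = 0.03692 A
|I_R2| = 0.03692 A

Final answer: |I_R2| = 0.03692 A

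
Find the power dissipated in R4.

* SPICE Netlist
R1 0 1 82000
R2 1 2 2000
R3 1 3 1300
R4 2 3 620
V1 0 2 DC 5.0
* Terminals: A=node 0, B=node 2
Nodal analysis, taking node 2 as the 0 V reference.
Source V1 fixes V_0 = 5 V.
KCL at each unknown node (sum of currents leaving = 0; resistances in Ω):
  Node 1: (V_1 - 5)/82000 + (V_1 - 0)/2000 + (V_1 - V_3)/1300 = 0
  Node 3: (V_3 - V_1)/1300 + (V_3 - 0)/620 = 0
Collecting terms (coefficients in siemens):
  0.001281·V_1 - 0.0007692·V_3 = 0.00006098
  0.002382·V_3 - 0.0007692·V_1 = 0
Determinant D = (0.001281)(0.002382) - (-0.0007692)(-0.0007692) = 0.000002461
V_1 = [(0.00006098)(0.002382) - (-0.0007692)(0)]/D = 0.05903 V
V_3 = [(0.001281)(0) - (0.00006098)(-0.0007692)]/D = 0.01906 V
I_R4 = (V_2 - V_3)/R4 = (0 - 0.01906)/620 = -0.00003074 A
P_R4 = I_R4² × R4 = (-0.00003074)² × 620 = 0.000000586 W

Final answer: 5.86e-07 W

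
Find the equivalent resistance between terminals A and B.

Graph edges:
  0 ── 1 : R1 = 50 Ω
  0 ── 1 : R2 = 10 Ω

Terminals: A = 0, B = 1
Reduce the network between node 0 (A) and node 1 (B) by series/parallel combination:
  Rp1 = R1 ‖ R2 (parallel, both between nodes 0 and 1) = 1/(1/50 + 1/10) = 8.333 Ω
R_eq = 8.333 Ω

Final answer: 8.333 Ω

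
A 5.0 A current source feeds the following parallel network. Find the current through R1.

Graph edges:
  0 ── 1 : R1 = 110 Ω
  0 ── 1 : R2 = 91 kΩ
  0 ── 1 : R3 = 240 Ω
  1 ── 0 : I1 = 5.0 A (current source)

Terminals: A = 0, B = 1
All resistors sit directly between nodes 0 and 1, so they are in parallel and share one voltage V; the full source current 5 A splits among them.
1/R_par = 1/110 + 1/91000 + 1/240 = 0.01327 S  =>  R_par = 75.37 Ω
V = I × R_par = 5 × 75.37 = 376.8 V
I_R1 = V/R1 = 376.8/110 = 3.426 A

Final answer: 3.426 A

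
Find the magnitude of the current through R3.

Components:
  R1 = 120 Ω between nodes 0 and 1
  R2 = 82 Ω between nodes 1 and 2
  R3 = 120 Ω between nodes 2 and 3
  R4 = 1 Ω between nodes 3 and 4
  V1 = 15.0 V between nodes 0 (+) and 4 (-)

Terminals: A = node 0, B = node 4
Nodal analysis, taking node 4 as the 0 V reference.
Source V1 fixes V_0 = 15 V.
KCL at each unknown node (sum of currents leaving = 0; resistances in Ω):
  Node 1: (V_1 - 15)/120 + (V_1 - V_2)/82 = 0
  Node 2: (V_2 - V_1)/82 + (V_2 - V_3)/120 = 0
  Node 3: (V_3 - V_2)/120 + (V_3 - 0)/1 = 0
Collecting terms (coefficients in siemens):
  0.02053·V_1 - 0.0122·V_2 = 0.125
  0.02053·V_2 - 0.0122·V_1 - 0.008333·V_3 = 0
  1.008·V_3 - 0.008333·V_2 = 0
Solving these 3 simultaneous equations (Gaussian elimination) gives:
  V_1 = 9.427 V, V_2 = 5.619 V, V_3 = 0.04644 V
I_R3 = (V_2 - V_3)/R3 = (5.619 - 0.04644)/120 = 0.04644 A
|I_R3| = 0.04644 A

Final answer: |I_R3| = 0.04644 A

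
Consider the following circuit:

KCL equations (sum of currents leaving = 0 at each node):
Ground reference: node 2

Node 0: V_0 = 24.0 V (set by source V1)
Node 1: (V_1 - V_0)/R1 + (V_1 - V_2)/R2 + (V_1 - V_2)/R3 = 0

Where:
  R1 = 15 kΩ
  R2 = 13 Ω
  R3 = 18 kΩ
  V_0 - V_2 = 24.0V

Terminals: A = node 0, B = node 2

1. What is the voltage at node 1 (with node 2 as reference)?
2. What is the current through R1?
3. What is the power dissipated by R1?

Nodal analysis, taking node 2 as the 0 V reference.
Source V1 fixes V_0 = 24 V.
KCL at each unknown node (sum of currents leaving = 0; resistances in Ω):
  Node 1: (V_1 - 24)/15000 + (V_1 - 0)/13 + (V_1 - 0)/18000 = 0
Collecting terms: 0.07705 × V_1 = 0.0016  =>  V_1 = 0.02077 V
Part 1:
  Read off the nodal solution: V_1 = 0.02077 V
Part 2:
  I_R1 = (V_0 - V_1)/R1 = (24 - 0.02077)/15000 = 0.001599 A
  Magnitude: I_R1 = 0.001599 A
Part 3:
  I_R1 = (V_0 - V_1)/R1 = (24 - 0.02077)/15000 = 0.001599 A
  P_R1 = I_R1² × R1 = (0.001599)² × 15000 = 0.03833 W

Final answers:
1. V_1 = 0.02077 V
2. I_R1 = 0.001599 A
3. P_R1 = 0.03833 W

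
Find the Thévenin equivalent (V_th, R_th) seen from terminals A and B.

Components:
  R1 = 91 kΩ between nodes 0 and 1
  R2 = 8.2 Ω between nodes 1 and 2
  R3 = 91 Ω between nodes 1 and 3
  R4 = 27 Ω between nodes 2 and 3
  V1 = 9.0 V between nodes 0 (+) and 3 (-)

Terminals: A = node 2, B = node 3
Step 1 — V_th is the open-circuit voltage V_A - V_B (nothing connected across the terminals).
Nodal analysis, taking node 3 as the 0 V reference.
Source V1 fixes V_0 = 9 V.
KCL at each unknown node (sum of currents leaving = 0; resistances in Ω):
  Node 1: (V_1 - 9)/91000 + (V_1 - V_2)/8.2 + (V_1 - 0)/91 = 0
  Node 2: (V_2 - V_1)/8.2 + (V_2 - 0)/27 = 0
Collecting terms (coefficients in siemens):
  0.133·V_1 - 0.122·V_2 = 0.0000989
  0.159·V_2 - 0.122·V_1 = 0
Determinant D = (0.133)(0.159) - (-0.122)(-0.122) = 0.006266
V_1 = [(0.0000989)(0.159) - (-0.122)(0)]/D = 0.00251 V
V_2 = [(0.133)(0) - (0.0000989)(-0.122)]/D = 0.001925 V
V_th = V_2 - V_3 = 0.001925 - 0 = 0.001925 V
Step 2 — R_th: zero the source — replace V1 by a short circuit (node 3 merges into node 0) — and find the resistance seen between A (node 2) and B (node 0).
Reduce the network between node 2 (A) and node 0 (B) by series/parallel combination:
  Rp1 = R1 ‖ R3 (parallel, both between nodes 0 and 1) = 1/(1/91000 + 1/91) = 90.91 Ω
  Rs1 = R2 + Rp1 (series, joined only at node 1) = 8.2 + 90.91 = 99.11 Ω
  Rp2 = R4 ‖ Rs1 (parallel, both between nodes 0 and 2) = 1/(1/27 + 1/99.11) = 21.22 Ω
R_th = 21.22 Ω

Final answer: V_th = 0.001925 V, R_th = 21.22 Ω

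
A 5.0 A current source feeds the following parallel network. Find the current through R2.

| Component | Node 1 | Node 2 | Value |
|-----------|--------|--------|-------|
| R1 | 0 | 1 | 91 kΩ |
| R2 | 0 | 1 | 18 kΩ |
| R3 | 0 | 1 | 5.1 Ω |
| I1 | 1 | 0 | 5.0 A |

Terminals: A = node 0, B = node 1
All resistors sit directly between nodes 0 and 1, so they are in parallel and share one voltage V; the full source current 5 A splits among them.
1/R_par = 1/91000 + 1/18000 + 1/5.1 = 0.1961 S  =>  R_par = 5.098 Ω
V = I × R_par = 5 × 5.098 = 25.49 V
I_R2 = V/R2 = 25.49/18000 = 0.001416 A

Final answer: 0.001416 A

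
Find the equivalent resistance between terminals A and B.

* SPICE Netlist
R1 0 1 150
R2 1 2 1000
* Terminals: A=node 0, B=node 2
Reduce the network between node 0 (A) and node 2 (B) by series/parallel combination:
  Rs1 = R1 + R2 (series, joined only at node 1) = 150 + 1000 = 1150 Ω
R_eq = 1.15 kΩ

Final answer: 1.15 kΩ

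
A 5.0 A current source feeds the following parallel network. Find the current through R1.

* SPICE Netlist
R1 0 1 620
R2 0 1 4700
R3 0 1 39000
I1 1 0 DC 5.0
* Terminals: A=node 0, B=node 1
All resistors sit directly between nodes 0 and 1, so they are in parallel and share one voltage V; the full source current 5 A splits among them.
1/R_par = 1/620 + 1/4700 + 1/39000 = 0.001851 S  =>  R_par = 540.2 Ω
V = I × R_par = 5 × 540.2 = 2701 V
I_R1 = V/R1 = 2701/620 = 4.356 A

Final answer: 4.356 A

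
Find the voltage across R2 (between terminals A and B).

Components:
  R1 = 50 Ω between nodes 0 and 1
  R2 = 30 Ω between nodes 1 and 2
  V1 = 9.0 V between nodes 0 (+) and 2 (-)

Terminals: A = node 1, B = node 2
R1 and R2 are in series across V1 (node 0 → node 1 → node 2), and the output A–B is taken across R2, so this is a voltage divider.
Series current: I = V1/(R1 + R2) = 9/(50 + 30) = 9/80 = 0.1125 A
V_R2 = I × R2 = V1 × R2/(R1 + R2) = 9 × 30/80 = 3.375 V

Final answer: 3.375 V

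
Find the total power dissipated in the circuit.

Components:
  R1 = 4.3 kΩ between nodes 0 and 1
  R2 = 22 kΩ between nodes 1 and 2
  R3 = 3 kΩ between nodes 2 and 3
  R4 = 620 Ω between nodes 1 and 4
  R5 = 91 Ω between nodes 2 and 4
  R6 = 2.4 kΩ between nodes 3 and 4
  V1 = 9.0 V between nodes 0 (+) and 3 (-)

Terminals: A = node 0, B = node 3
Nodal analysis, taking node 3 as the 0 V reference.
Source V1 fixes V_0 = 9 V.
KCL at each unknown node (sum of currents leaving = 0; resistances in Ω):
  Node 1: (V_1 - 9)/4300 + (V_1 - V_2)/22000 + (V_1 - V_4)/620 = 0
  Node 2: (V_2 - V_1)/22000 + (V_2 - 0)/3000 + (V_2 - V_4)/91 = 0
  Node 4: (V_4 - V_1)/620 + (V_4 - V_2)/91 + (V_4 - 0)/2400 = 0
Collecting terms (coefficients in siemens):
  0.001891·V_1 - 0.00004545·V_2 - 0.001613·V_4 = 0.002093
  0.01137·V_2 - 0.00004545·V_1 - 0.01099·V_4 = 0
  0.01302·V_4 - 0.001613·V_1 - 0.01099·V_2 = 0
Solving these 3 simultaneous equations (Gaussian elimination) gives:
  V_1 = 2.81 V, V_2 = 1.89 V, V_4 = 1.943 V
Power in each resistor, P = (ΔV)²/R:
  P_R1 = (9 - 2.81)²/4300 = 0.008911 W
  P_R2 = (2.81 - 1.89)²/22000 = 0.00003848 W
  P_R3 = (1.89 - 0)²/3000 = 0.00119 W
  P_R4 = (2.81 - 1.943)²/620 = 0.001211 W
  P_R5 = (1.89 - 1.943)²/91 = 0.00003147 W
  P_R6 = (0 - 1.943)²/2400 = 0.001573 W
P_total = P_R1 + P_R2 + P_R3 + P_R4 + P_R5 + P_R6 = 0.01296 W

Final answer: 0.01296 W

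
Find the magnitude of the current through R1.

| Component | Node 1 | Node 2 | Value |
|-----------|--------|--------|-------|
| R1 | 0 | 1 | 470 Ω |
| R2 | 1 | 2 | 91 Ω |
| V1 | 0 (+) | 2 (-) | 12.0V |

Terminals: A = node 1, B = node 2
Nodal analysis, taking node 2 as the 0 V reference.
Source V1 fixes V_0 = 12 V.
KCL at each unknown node (sum of currents leaving = 0; resistances in Ω):
  Node 1: (V_1 - 12)/470 + (V_1 - 0)/91 = 0
Collecting terms: 0.01312 × V_1 = 0.02553  =>  V_1 = 1.947 V
I_R1 = (V_0 - V_1)/R1 = (12 - 1.947)/470 = 0.02139 A
|I_R1| = 0.02139 A

Final answer: |I_R1| = 0.02139 A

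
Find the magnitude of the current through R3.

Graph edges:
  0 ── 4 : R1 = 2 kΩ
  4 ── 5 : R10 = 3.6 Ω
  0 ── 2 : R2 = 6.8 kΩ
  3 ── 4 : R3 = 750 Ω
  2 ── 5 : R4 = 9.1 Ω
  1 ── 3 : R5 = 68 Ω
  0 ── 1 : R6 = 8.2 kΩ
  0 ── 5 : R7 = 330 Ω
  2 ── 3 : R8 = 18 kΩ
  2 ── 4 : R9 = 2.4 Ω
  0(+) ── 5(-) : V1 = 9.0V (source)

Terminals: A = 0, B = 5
Nodal analysis, taking node 5 as the 0 V reference.
Source V1 fixes V_0 = 9 V.
KCL at each unknown node (sum of currents leaving = 0; resistances in Ω):
  Node 1: (V_1 - V_3)/68 + (V_1 - 9)/8200 = 0
  Node 2: (V_2 - 9)/6800 + (V_2 - 0)/9.1 + (V_2 - V_3)/18000 + (V_2 - V_4)/2.4 = 0
  Node 3: (V_3 - V_4)/750 + (V_3 - V_1)/68 + (V_3 - V_2)/18000 = 0
  Node 4: (V_4 - 9)/2000 + (V_4 - V_3)/750 + (V_4 - V_2)/2.4 + (V_4 - 0)/3.6 = 0
Collecting terms (coefficients in siemens):
  0.01483·V_1 - 0.01471·V_3 = 0.001098
  0.5268·V_2 - 0.00005556·V_3 - 0.4167·V_4 = 0.001324
  0.01609·V_3 - 0.01471·V_1 - 0.00005556·V_2 - 0.001333·V_4 = 0
  0.6963·V_4 - 0.4167·V_2 - 0.001333·V_3 = 0.0045
Solving these 4 simultaneous equations (Gaussian elimination) gives:
  V_1 = 0.8053 V, V_2 = 0.01675 V, V_3 = 0.7374 V, V_4 = 0.0179 V
I_R3 = (V_3 - V_4)/R3 = (0.7374 - 0.0179)/750 = 0.0009593 A
|I_R3| = 0.0009593 A

Final answer: |I_R3| = 0.0009593 A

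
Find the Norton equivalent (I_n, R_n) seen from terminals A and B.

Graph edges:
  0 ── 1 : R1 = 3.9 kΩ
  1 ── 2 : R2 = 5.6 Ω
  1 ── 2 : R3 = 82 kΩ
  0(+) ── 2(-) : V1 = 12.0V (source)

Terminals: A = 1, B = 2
Find the Thévenin equivalent first; then I_n = V_th/R_th and R_n = R_th.
Step 1 — V_th is the open-circuit voltage V_A - V_B (nothing connected across the terminals).
Nodal analysis, taking node 2 as the 0 V reference.
Source V1 fixes V_0 = 12 V.
KCL at each unknown node (sum of currents leaving = 0; resistances in Ω):
  Node 1: (V_1 - 12)/3900 + (V_1 - 0)/5.6 + (V_1 - 0)/82000 = 0
Collecting terms: 0.1788 × V_1 = 0.003077  =>  V_1 = 0.0172 V
V_th = V_1 - V_2 = 0.0172 - 0 = 0.0172 V
Step 2 — R_th: zero the source — replace V1 by a short circuit (node 2 merges into node 0) — and find the resistance seen between A (node 1) and B (node 0).
Reduce the network between node 1 (A) and node 0 (B) by series/parallel combination:
  Rp1 = R1 ‖ R2 ‖ R3 (parallel, all between nodes 0 and 1) = 1/(1/3900 + 1/5.6 + 1/82000) = 5.592 Ω
R_th = 5.592 Ω
I_n = V_th/R_th = 0.0172/5.592 = 0.003077 A, and R_n = R_th = 5.592 Ω

Final answer: I_n = 0.003077 A, R_n = 5.592 Ω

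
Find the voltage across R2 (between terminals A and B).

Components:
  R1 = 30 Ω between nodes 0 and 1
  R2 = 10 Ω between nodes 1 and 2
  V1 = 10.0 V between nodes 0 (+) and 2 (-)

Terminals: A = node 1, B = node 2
R1 and R2 are in series across V1 (node 0 → node 1 → node 2), and the output A–B is taken across R2, so this is a voltage divider.
Series current: I = V1/(R1 + R2) = 10/(30 + 10) = 10/40 = 0.25 A
V_R2 = I × R2 = V1 × R2/(R1 + R2) = 10 × 10/40 = 2.5 V

Final answer: 2.5 V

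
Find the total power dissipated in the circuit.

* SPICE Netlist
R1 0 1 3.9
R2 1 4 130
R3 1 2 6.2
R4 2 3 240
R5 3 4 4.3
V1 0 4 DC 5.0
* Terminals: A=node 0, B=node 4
Nodal analysis, taking node 4 as the 0 V reference.
Source V1 fixes V_0 = 5 V.
KCL at each unknown node (sum of currents leaving = 0; resistances in Ω):
  Node 1: (V_1 - 5)/3.9 + (V_1 - 0)/130 + (V_1 - V_2)/6.2 = 0
  Node 2: (V_2 - V_1)/6.2 + (V_2 - V_3)/240 = 0
  Node 3: (V_3 - V_2)/240 + (V_3 - 0)/4.3 = 0
Collecting terms (coefficients in siemens):
  0.4254·V_1 - 0.1613·V_2 = 1.282
  0.1655·V_2 - 0.1613·V_1 - 0.004167·V_3 = 0
  0.2367·V_3 - 0.004167·V_2 = 0
Solving these 3 simultaneous equations (Gaussian elimination) gives:
  V_1 = 4.782 V, V_2 = 4.664 V, V_3 = 0.08209 V
Power in each resistor, P = (ΔV)²/R:
  P_R1 = (5 - 4.782)²/3.9 = 0.01218 W
  P_R2 = (4.782 - 0)²/130 = 0.1759 W
  P_R3 = (4.782 - 4.664)²/6.2 = 0.002259 W
  P_R4 = (4.664 - 0.08209)²/240 = 0.08746 W
  P_R5 = (0.08209 - 0)²/4.3 = 0.001567 W
P_total = P_R1 + P_R2 + P_R3 + P_R4 + P_R5 = 0.2794 W

Final answer: 0.2794 W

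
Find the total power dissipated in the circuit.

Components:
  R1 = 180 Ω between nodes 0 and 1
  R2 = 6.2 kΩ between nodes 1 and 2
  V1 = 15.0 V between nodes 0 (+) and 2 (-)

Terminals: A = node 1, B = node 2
Nodal analysis, taking node 2 as the 0 V reference.
Source V1 fixes V_0 = 15 V.
KCL at each unknown node (sum of currents leaving = 0; resistances in Ω):
  Node 1: (V_1 - 15)/180 + (V_1 - 0)/6200 = 0
Collecting terms: 0.005717 × V_1 = 0.08333  =>  V_1 = 14.58 V
Power in each resistor, P = (ΔV)²/R:
  P_R1 = (15 - 14.58)²/180 = 0.000995 W
  P_R2 = (14.58 - 0)²/6200 = 0.03427 W
P_total = P_R1 + P_R2 = 0.03527 W

Final answer: 0.03527 W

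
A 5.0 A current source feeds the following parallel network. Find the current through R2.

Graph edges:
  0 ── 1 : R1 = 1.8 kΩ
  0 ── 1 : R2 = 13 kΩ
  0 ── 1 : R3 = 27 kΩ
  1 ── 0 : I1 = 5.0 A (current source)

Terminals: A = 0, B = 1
All resistors sit directly between nodes 0 and 1, so they are in parallel and share one voltage V; the full source current 5 A splits among them.
1/R_par = 1/1800 + 1/13000 + 1/27000 = 0.0006695 S  =>  R_par = 1494 Ω
V = I × R_par = 5 × 1494 = 7468 V
I_R2 = V/R2 = 7468/13000 = 0.5745 A

Final answer: 0.5745 A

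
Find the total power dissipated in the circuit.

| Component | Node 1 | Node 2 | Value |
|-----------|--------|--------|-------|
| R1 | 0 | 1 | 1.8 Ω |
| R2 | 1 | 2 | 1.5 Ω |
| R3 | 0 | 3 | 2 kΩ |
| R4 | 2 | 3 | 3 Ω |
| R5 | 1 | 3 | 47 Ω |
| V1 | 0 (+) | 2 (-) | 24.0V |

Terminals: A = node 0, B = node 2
Nodal analysis, taking node 2 as the 0 V reference.
Source V1 fixes V_0 = 24 V.
KCL at each unknown node (sum of currents leaving = 0; resistances in Ω):
  Node 1: (V_1 - 24)/1.8 + (V_1 - 0)/1.5 + (V_1 - V_3)/47 = 0
  Node 3: (V_3 - 24)/2000 + (V_3 - 0)/3 + (V_3 - V_1)/47 = 0
Collecting terms (coefficients in siemens):
  1.243·V_1 - 0.02128·V_3 = 13.33
  0.3551·V_3 - 0.02128·V_1 = 0.012
Determinant D = (1.243)(0.3551) - (-0.02128)(-0.02128) = 0.4411
V_1 = [(13.33)(0.3551) - (-0.02128)(0.012)]/D = 10.73 V
V_3 = [(1.243)(0.012) - (13.33)(-0.02128)]/D = 0.6769 V
Power in each resistor, P = (ΔV)²/R:
  P_R1 = (24 - 10.73)²/1.8 = 97.77 W
  P_R2 = (10.73 - 0)²/1.5 = 76.81 W
  P_R3 = (24 - 0.6769)²/2000 = 0.272 W
  P_R4 = (0 - 0.6769)²/3 = 0.1527 W
  P_R5 = (10.73 - 0.6769)²/47 = 2.152 W
P_total = P_R1 + P_R2 + P_R3 + P_R4 + P_R5 = 177.2 W

Final answer: 177.2 W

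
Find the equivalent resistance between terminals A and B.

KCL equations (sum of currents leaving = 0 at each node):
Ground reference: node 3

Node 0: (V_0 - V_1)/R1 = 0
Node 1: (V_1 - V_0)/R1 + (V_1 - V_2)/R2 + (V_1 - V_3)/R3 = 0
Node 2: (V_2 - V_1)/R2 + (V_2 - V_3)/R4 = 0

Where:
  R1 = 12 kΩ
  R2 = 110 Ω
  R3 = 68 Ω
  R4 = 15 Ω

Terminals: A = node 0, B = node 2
Reduce the network between node 0 (A) and node 2 (B) by series/parallel combination:
  Rs1 = R3 + R4 (series, joined only at node 3) = 68 + 15 = 83 Ω
  Rp1 = R2 ‖ Rs1 (parallel, both between nodes 1 and 2) = 1/(1/110 + 1/83) = 47.31 Ω
  Rs2 = R1 + Rp1 (series, joined only at node 1) = 12000 + 47.31 = 12050 Ω
R_eq = 12.05 kΩ

Final answer: 12.05 kΩ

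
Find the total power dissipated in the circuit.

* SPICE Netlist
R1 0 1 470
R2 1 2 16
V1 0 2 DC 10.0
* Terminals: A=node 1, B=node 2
Nodal analysis, taking node 2 as the 0 V reference.
Source V1 fixes V_0 = 10 V.
KCL at each unknown node (sum of currents leaving = 0; resistances in Ω):
  Node 1: (V_1 - 10)/470 + (V_1 - 0)/16 = 0
Collecting terms: 0.06463 × V_1 = 0.02128  =>  V_1 = 0.3292 V
Power in each resistor, P = (ΔV)²/R:
  P_R1 = (10 - 0.3292)²/470 = 0.199 W
  P_R2 = (0.3292 - 0)²/16 = 0.006774 W
P_total = P_R1 + P_R2 = 0.2058 W

Final answer: 0.2058 W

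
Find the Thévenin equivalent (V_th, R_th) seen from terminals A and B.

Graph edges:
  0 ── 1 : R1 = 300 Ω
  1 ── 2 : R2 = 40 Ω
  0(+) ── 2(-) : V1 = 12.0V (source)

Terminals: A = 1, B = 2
Step 1 — V_th is the open-circuit voltage V_A - V_B (nothing connected across the terminals).
Nodal analysis, taking node 2 as the 0 V reference.
Source V1 fixes V_0 = 12 V.
KCL at each unknown node (sum of currents leaving = 0; resistances in Ω):
  Node 1: (V_1 - 12)/300 + (V_1 - 0)/40 = 0
Collecting terms: 0.02833 × V_1 = 0.04  =>  V_1 = 1.412 V
V_th = V_1 - V_2 = 1.412 - 0 = 1.412 V
Step 2 — R_th: zero the source — replace V1 by a short circuit (node 2 merges into node 0) — and find the resistance seen between A (node 1) and B (node 0).
Reduce the network between node 1 (A) and node 0 (B) by series/parallel combination:
  Rp1 = R1 ‖ R2 (parallel, both between nodes 0 and 1) = 1/(1/300 + 1/40) = 35.29 Ω
R_th = 35.29 Ω

Final answer: V_th = 1.412 V, R_th = 35.29 Ω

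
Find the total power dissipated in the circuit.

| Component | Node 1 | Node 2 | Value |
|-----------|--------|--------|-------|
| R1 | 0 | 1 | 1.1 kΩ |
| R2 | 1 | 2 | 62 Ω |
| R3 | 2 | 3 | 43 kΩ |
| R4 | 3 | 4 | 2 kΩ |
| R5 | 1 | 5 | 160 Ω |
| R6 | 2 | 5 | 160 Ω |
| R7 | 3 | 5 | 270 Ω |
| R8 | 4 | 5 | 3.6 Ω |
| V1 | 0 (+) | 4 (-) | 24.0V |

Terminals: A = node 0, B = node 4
Nodal analysis, taking node 4 as the 0 V reference.
Source V1 fixes V_0 = 24 V.
KCL at each unknown node (sum of currents leaving = 0; resistances in Ω):
  Node 1: (V_1 - 24)/1100 + (V_1 - V_2)/62 + (V_1 - V_5)/160 = 0
  Node 2: (V_2 - V_1)/62 + (V_2 - V_3)/43000 + (V_2 - V_5)/160 = 0
  Node 3: (V_3 - V_2)/43000 + (V_3 - 0)/2000 + (V_3 - V_5)/270 = 0
  Node 5: (V_5 - V_1)/160 + (V_5 - V_2)/160 + (V_5 - V_3)/270 + (V_5 - 0)/3.6 = 0
Collecting terms (coefficients in siemens):
  0.02329·V_1 - 0.01613·V_2 - 0.00625·V_5 = 0.02182
  0.0224·V_2 - 0.01613·V_1 - 0.00002326·V_3 - 0.00625·V_5 = 0
  0.004227·V_3 - 0.00002326·V_2 - 0.003704·V_5 = 0
  0.294·V_5 - 0.00625·V_1 - 0.00625·V_2 - 0.003704·V_3 = 0
Solving these 4 simultaneous equations (Gaussian elimination) gives:
  V_1 = 1.935 V, V_2 = 1.413 V, V_3 = 0.07094 V, V_5 = 0.07208 V
Power in each resistor, P = (ΔV)²/R:
  P_R1 = (24 - 1.935)²/1100 = 0.4426 W
  P_R2 = (1.935 - 1.413)²/62 = 0.00439 W
  P_R3 = (1.413 - 0.07094)²/43000 = 0.00004191 W
  P_R4 = (0.07094 - 0)²/2000 = 0.000002516 W
  P_R5 = (1.935 - 0.07208)²/160 = 0.02169 W
  P_R6 = (1.413 - 0.07208)²/160 = 0.01125 W
  P_R7 = (0.07094 - 0.07208)²/270 = 0.000000004872 W
  P_R8 = (0 - 0.07208)²/3.6 = 0.001443 W
P_total = P_R1 + P_R2 + P_R3 + P_R4 + P_R5 + P_R6 + P_R7 + P_R8 = 0.4814 W

Final answer: 0.4814 W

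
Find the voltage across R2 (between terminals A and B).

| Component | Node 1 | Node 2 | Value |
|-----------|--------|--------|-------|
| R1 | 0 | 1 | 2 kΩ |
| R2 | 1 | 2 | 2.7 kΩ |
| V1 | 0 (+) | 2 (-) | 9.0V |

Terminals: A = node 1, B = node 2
R1 and R2 are in series across V1 (node 0 → node 1 → node 2), and the output A–B is taken across R2, so this is a voltage divider.
Series current: I = V1/(R1 + R2) = 9/(2000 + 2700) = 9/4700 = 0.001915 A
V_R2 = I × R2 = V1 × R2/(R1 + R2) = 9 × 2700/4700 = 5.17 V

Final answer: 5.17 V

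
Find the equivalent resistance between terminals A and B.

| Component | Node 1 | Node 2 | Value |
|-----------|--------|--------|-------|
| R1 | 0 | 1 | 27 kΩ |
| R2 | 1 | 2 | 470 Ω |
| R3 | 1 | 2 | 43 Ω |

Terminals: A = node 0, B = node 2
Reduce the network between node 0 (A) and node 2 (B) by series/parallel combination:
  Rp1 = R2 ‖ R3 (parallel, both between nodes 1 and 2) = 1/(1/470 + 1/43) = 39.4 Ω
  Rs1 = R1 + Rp1 (series, joined only at node 1) = 27000 + 39.4 = 27040 Ω
R_eq = 27.04 kΩ

Final answer: 27.04 kΩ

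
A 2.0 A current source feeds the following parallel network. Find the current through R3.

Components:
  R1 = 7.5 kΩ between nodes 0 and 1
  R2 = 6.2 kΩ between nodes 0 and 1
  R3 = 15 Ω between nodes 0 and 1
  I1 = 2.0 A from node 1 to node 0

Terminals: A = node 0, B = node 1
All resistors sit directly between nodes 0 and 1, so they are in parallel and share one voltage V; the full source current 2 A splits among them.
1/R_par = 1/7500 + 1/6200 + 1/15 = 0.06696 S  =>  R_par = 14.93 Ω
V = I × R_par = 2 × 14.93 = 29.87 V
I_R3 = V/R3 = 29.87/15 = 1.991 A

Final answer: 1.991 A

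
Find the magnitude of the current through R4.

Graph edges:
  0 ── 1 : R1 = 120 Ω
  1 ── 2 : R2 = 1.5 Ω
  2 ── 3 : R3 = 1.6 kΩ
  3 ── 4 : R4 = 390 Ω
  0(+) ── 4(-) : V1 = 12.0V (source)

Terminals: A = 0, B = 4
Nodal analysis, taking node 4 as the 0 V reference.
Source V1 fixes V_0 = 12 V.
KCL at each unknown node (sum of currents leaving = 0; resistances in Ω):
  Node 1: (V_1 - 12)/120 + (V_1 - V_2)/1.5 = 0
  Node 2: (V_2 - V_1)/1.5 + (V_2 - V_3)/1600 = 0
  Node 3: (V_3 - V_2)/1600 + (V_3 - 0)/390 = 0
Collecting terms (coefficients in siemens):
  0.675·V_1 - 0.6667·V_2 = 0.1
  0.6673·V_2 - 0.6667·V_1 - 0.000625·V_3 = 0
  0.003189·V_3 - 0.000625·V_2 = 0
Solving these 3 simultaneous equations (Gaussian elimination) gives:
  V_1 = 11.32 V, V_2 = 11.31 V, V_3 = 2.216 V
I_R4 = (V_3 - V_4)/R4 = (2.216 - 0)/390 = 0.005683 A
|I_R4| = 0.005683 A

Final answer: |I_R4| = 0.005683 A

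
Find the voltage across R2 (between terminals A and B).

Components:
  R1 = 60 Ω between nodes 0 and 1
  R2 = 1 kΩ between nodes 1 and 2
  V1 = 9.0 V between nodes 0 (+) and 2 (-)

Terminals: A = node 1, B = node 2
R1 and R2 are in series across V1 (node 0 → node 1 → node 2), and the output A–B is taken across R2, so this is a voltage divider.
Series current: I = V1/(R1 + R2) = 9/(60 + 1000) = 9/1060 = 0.008491 A
V_R2 = I × R2 = V1 × R2/(R1 + R2) = 9 × 1000/1060 = 8.491 V

Final answer: 8.491 V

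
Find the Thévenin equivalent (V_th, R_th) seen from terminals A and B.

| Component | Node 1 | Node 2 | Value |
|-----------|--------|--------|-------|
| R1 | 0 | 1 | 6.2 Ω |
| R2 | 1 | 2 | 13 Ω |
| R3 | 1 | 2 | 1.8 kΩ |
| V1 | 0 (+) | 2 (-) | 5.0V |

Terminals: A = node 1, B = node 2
Step 1 — V_th is the open-circuit voltage V_A - V_B (nothing connected across the terminals).
Nodal analysis, taking node 2 as the 0 V reference.
Source V1 fixes V_0 = 5 V.
KCL at each unknown node (sum of currents leaving = 0; resistances in Ω):
  Node 1: (V_1 - 5)/6.2 + (V_1 - 0)/13 + (V_1 - 0)/1800 = 0
Collecting terms: 0.2388 × V_1 = 0.8065  =>  V_1 = 3.378 V
V_th = V_1 - V_2 = 3.378 - 0 = 3.378 V
Step 2 — R_th: zero the source — replace V1 by a short circuit (node 2 merges into node 0) — and find the resistance seen between A (node 1) and B (node 0).
Reduce the network between node 1 (A) and node 0 (B) by series/parallel combination:
  Rp1 = R1 ‖ R2 ‖ R3 (parallel, all between nodes 0 and 1) = 1/(1/6.2 + 1/13 + 1/1800) = 4.188 Ω
R_th = 4.188 Ω

Final answer: V_th = 3.378 V, R_th = 4.188 Ω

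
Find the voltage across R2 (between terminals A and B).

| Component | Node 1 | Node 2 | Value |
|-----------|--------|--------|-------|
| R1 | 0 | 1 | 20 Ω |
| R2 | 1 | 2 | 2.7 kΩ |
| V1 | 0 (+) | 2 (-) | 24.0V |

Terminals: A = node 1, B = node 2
R1 and R2 are in series across V1 (node 0 → node 1 → node 2), and the output A–B is taken across R2, so this is a voltage divider.
Series current: I = V1/(R1 + R2) = 24/(20 + 2700) = 24/2720 = 0.008824 A
V_R2 = I × R2 = V1 × R2/(R1 + R2) = 24 × 2700/2720 = 23.82 V

Final answer: 23.82 V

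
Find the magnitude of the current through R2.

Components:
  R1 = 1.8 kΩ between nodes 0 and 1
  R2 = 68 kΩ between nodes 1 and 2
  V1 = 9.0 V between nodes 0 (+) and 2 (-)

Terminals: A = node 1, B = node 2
Nodal analysis, taking node 2 as the 0 V reference.
Source V1 fixes V_0 = 9 V.
KCL at each unknown node (sum of currents leaving = 0; resistances in Ω):
  Node 1: (V_1 - 9)/1800 + (V_1 - 0)/68000 = 0
Collecting terms: 0.0005703 × V_1 = 0.005  =>  V_1 = 8.768 V
I_R2 = (V_1 - V_2)/R2 = (8.768 - 0)/68000 = 0.0001289 A
|I_R2| = 0.0001289 A

Final answer: |I_R2| = 0.0001289 A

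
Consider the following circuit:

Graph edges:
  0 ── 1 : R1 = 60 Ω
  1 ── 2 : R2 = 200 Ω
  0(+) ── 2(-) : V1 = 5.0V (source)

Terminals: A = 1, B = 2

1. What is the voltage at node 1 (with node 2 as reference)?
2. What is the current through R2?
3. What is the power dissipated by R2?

Nodal analysis, taking node 2 as the 0 V reference.
Source V1 fixes V_0 = 5 V.
KCL at each unknown node (sum of currents leaving = 0; resistances in Ω):
  Node 1: (V_1 - 5)/60 + (V_1 - 0)/200 = 0
Collecting terms: 0.02167 × V_1 = 0.08333  =>  V_1 = 3.846 V
Part 1:
  Read off the nodal solution: V_1 = 3.846 V
Part 2:
  I_R2 = (V_1 - V_2)/R2 = (3.846 - 0)/200 = 0.01923 A
  Magnitude: I_R2 = 0.01923 A
Part 3:
  I_R2 = (V_1 - V_2)/R2 = (3.846 - 0)/200 = 0.01923 A
  P_R2 = I_R2² × R2 = (0.01923)² × 200 = 0.07396 W

Final answers:
1. V_1 = 3.846 V
2. I_R2 = 0.01923 A
3. P_R2 = 0.07396 W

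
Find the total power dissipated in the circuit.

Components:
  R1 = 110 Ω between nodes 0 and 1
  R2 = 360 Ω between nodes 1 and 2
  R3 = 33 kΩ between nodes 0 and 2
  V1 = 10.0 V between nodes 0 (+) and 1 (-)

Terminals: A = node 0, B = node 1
Nodal analysis, taking node 1 as the 0 V reference.
Source V1 fixes V_0 = 10 V.
KCL at each unknown node (sum of currents leaving = 0; resistances in Ω):
  Node 2: (V_2 - 0)/360 + (V_2 - 10)/33000 = 0
Collecting terms: 0.002808 × V_2 = 0.000303  =>  V_2 = 0.1079 V
Power in each resistor, P = (ΔV)²/R:
  P_R1 = (10 - 0)²/110 = 0.9091 W
  P_R2 = (0 - 0.1079)²/360 = 0.00003235 W
  P_R3 = (10 - 0.1079)²/33000 = 0.002965 W
P_total = P_R1 + P_R2 + P_R3 = 0.9121 W

Final answer: 0.9121 W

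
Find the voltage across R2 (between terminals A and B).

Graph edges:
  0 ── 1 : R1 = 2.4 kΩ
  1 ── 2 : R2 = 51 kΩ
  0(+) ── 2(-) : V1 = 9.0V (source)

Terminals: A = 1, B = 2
R1 and R2 are in series across V1 (node 0 → node 1 → node 2), and the output A–B is taken across R2, so this is a voltage divider.
Series current: I = V1/(R1 + R2) = 9/(2400 + 51000) = 9/53400 = 0.0001685 A
V_R2 = I × R2 = V1 × R2/(R1 + R2) = 9 × 51000/53400 = 8.596 V

Final answer: 8.596 V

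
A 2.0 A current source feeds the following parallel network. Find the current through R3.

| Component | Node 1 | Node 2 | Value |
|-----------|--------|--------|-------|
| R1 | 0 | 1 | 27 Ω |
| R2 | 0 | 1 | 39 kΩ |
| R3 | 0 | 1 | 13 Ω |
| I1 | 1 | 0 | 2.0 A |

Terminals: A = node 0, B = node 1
All resistors sit directly between nodes 0 and 1, so they are in parallel and share one voltage V; the full source current 2 A splits among them.
1/R_par = 1/27 + 1/39000 + 1/13 = 0.114 S  =>  R_par = 8.773 Ω
V = I × R_par = 2 × 8.773 = 17.55 V
I_R3 = V/R3 = 17.55/13 = 1.35 A

Final answer: 1.35 A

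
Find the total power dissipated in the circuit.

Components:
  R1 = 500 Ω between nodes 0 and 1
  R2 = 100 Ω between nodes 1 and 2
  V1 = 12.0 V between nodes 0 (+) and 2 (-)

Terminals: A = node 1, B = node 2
Nodal analysis, taking node 2 as the 0 V reference.
Source V1 fixes V_0 = 12 V.
KCL at each unknown node (sum of currents leaving = 0; resistances in Ω):
  Node 1: (V_1 - 12)/500 + (V_1 - 0)/100 = 0
Collecting terms: 0.012 × V_1 = 0.024  =>  V_1 = 2 V
Power in each resistor, P = (ΔV)²/R:
  P_R1 = (12 - 2)²/500 = 0.2 W
  P_R2 = (2 - 0)²/100 = 0.04 W
P_total = P_R1 + P_R2 = 0.24 W

Final answer: 0.24 W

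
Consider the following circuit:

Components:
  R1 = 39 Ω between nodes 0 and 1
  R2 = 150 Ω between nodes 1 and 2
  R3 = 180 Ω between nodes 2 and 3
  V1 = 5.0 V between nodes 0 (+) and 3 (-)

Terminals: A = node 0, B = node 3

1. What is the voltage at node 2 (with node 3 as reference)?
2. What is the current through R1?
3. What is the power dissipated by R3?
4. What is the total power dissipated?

Nodal analysis, taking node 3 as the 0 V reference.
Source V1 fixes V_0 = 5 V.
KCL at each unknown node (sum of currents leaving = 0; resistances in Ω):
  Node 1: (V_1 - 5)/39 + (V_1 - V_2)/150 = 0
  Node 2: (V_2 - V_1)/150 + (V_2 - 0)/180 = 0
Collecting terms (coefficients in siemens):
  0.03231·V_1 - 0.006667·V_2 = 0.1282
  0.01222·V_2 - 0.006667·V_1 = 0
Determinant D = (0.03231)(0.01222) - (-0.006667)(-0.006667) = 0.0003504
V_1 = [(0.1282)(0.01222) - (-0.006667)(0)]/D = 4.472 V
V_2 = [(0.03231)(0) - (0.1282)(-0.006667)]/D = 2.439 V
Part 1:
  Read off the nodal solution: V_2 = 2.439 V
Part 2:
  I_R1 = (V_0 - V_1)/R1 = (5 - 4.472)/39 = 0.01355 A
  Magnitude: I_R1 = 0.01355 A
Part 3:
  I_R3 = (V_2 - V_3)/R3 = (2.439 - 0)/180 = 0.01355 A
  P_R3 = I_R3² × R3 = (0.01355)² × 180 = 0.03305 W
Part 4:
  Power in each resistor, P = (ΔV)²/R:
    P_R1 = (5 - 4.472)²/39 = 0.007161 W
    P_R2 = (4.472 - 2.439)²/150 = 0.02754 W
    P_R3 = (2.439 - 0)²/180 = 0.03305 W
  P_total = P_R1 + P_R2 + P_R3 = 0.06775 W

Final answers:
1. V_2 = 2.439 V
2. I_R1 = 0.01355 A
3. P_R3 = 0.03305 W
4. P_total = 0.06775 W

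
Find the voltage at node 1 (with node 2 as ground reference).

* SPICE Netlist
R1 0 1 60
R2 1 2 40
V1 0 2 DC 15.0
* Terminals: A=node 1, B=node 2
Nodal analysis, taking node 2 as the 0 V reference.
Source V1 fixes V_0 = 15 V.
KCL at each unknown node (sum of currents leaving = 0; resistances in Ω):
  Node 1: (V_1 - 15)/60 + (V_1 - 0)/40 = 0
Collecting terms: 0.04167 × V_1 = 0.25  =>  V_1 = 6 V
The requested potential is V_1 = 6 V.

Final answer: V_1 = 6 V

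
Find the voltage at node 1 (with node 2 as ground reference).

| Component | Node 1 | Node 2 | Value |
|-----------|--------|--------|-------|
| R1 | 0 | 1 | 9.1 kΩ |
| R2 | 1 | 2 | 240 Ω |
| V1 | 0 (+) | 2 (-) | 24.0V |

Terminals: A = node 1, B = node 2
Nodal analysis, taking node 2 as the 0 V reference.
Source V1 fixes V_0 = 24 V.
KCL at each unknown node (sum of currents leaving = 0; resistances in Ω):
  Node 1: (V_1 - 24)/9100 + (V_1 - 0)/240 = 0
Collecting terms: 0.004277 × V_1 = 0.002637  =>  V_1 = 0.6167 V
The requested potential is V_1 = 0.6167 V.

Final answer: V_1 = 0.6167 V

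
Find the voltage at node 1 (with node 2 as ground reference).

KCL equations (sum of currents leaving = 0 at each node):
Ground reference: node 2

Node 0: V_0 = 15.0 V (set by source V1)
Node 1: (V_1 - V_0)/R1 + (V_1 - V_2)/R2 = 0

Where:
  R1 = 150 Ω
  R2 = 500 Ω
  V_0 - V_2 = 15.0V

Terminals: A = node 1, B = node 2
Nodal analysis, taking node 2 as the 0 V reference.
Source V1 fixes V_0 = 15 V.
KCL at each unknown node (sum of currents leaving = 0; resistances in Ω):
  Node 1: (V_1 - 15)/150 + (V_1 - 0)/500 = 0
Collecting terms: 0.008667 × V_1 = 0.1  =>  V_1 = 11.54 V
The requested potential is V_1 = 11.54 V.

Final answer: V_1 = 11.54 V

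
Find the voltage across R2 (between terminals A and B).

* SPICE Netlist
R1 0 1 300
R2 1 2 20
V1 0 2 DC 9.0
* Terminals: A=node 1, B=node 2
R1 and R2 are in series across V1 (node 0 → node 1 → node 2), and the output A–B is taken across R2, so this is a voltage divider.
Series current: I = V1/(R1 + R2) = 9/(300 + 20) = 9/320 = 0.02813 A
V_R2 = I × R2 = V1 × R2/(R1 + R2) = 9 × 20/320 = 0.5625 V

Final answer: 0.5625 V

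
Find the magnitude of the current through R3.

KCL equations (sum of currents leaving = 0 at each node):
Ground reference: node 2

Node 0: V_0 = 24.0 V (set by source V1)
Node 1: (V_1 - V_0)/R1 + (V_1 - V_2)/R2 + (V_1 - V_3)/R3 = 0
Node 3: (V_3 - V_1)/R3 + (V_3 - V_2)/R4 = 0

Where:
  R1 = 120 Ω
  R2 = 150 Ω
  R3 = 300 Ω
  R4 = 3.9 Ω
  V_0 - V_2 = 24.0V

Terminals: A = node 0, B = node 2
Nodal analysis, taking node 2 as the 0 V reference.
Source V1 fixes V_0 = 24 V.
KCL at each unknown node (sum of currents leaving = 0; resistances in Ω):
  Node 1: (V_1 - 24)/120 + (V_1 - 0)/150 + (V_1 - V_3)/300 = 0
  Node 3: (V_3 - V_1)/300 + (V_3 - 0)/3.9 = 0
Collecting terms (coefficients in siemens):
  0.01833·V_1 - 0.003333·V_3 = 0.2
  0.2597·V_3 - 0.003333·V_1 = 0
Determinant D = (0.01833)(0.2597) - (-0.003333)(-0.003333) = 0.004751
V_1 = [(0.2)(0.2597) - (-0.003333)(0)]/D = 10.93 V
V_3 = [(0.01833)(0) - (0.2)(-0.003333)]/D = 0.1403 V
I_R3 = (V_1 - V_3)/R3 = (10.93 - 0.1403)/300 = 0.03598 A
|I_R3| = 0.03598 A

Final answer: |I_R3| = 0.03598 A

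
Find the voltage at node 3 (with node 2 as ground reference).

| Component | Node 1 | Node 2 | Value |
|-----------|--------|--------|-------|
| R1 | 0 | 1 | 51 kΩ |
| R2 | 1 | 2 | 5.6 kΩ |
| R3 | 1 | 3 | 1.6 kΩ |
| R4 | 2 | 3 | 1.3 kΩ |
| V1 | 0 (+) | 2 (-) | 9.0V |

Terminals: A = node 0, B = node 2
Nodal analysis, taking node 2 as the 0 V reference.
Source V1 fixes V_0 = 9 V.
KCL at each unknown node (sum of currents leaving = 0; resistances in Ω):
  Node 1: (V_1 - 9)/51000 + (V_1 - 0)/5600 + (V_1 - V_3)/1600 = 0
  Node 3: (V_3 - V_1)/1600 + (V_3 - 0)/1300 = 0
Collecting terms (coefficients in siemens):
  0.0008232·V_1 - 0.000625·V_3 = 0.0001765
  0.001394·V_3 - 0.000625·V_1 = 0
Determinant D = (0.0008232)(0.001394) - (-0.000625)(-0.000625) = 0.0000007571
V_1 = [(0.0001765)(0.001394) - (-0.000625)(0)]/D = 0.325 V
V_3 = [(0.0008232)(0) - (0.0001765)(-0.000625)]/D = 0.1457 V
The requested potential is V_3 = 0.1457 V.

Final answer: V_3 = 0.1457 V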